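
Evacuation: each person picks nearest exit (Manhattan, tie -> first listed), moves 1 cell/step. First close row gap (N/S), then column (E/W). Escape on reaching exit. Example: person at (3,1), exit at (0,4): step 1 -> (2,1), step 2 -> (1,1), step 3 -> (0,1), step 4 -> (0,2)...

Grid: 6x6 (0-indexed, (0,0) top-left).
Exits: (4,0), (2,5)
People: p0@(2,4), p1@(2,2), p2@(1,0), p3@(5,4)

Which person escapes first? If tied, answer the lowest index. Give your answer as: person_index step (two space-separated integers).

Answer: 0 1

Derivation:
Step 1: p0:(2,4)->(2,5)->EXIT | p1:(2,2)->(2,3) | p2:(1,0)->(2,0) | p3:(5,4)->(4,4)
Step 2: p0:escaped | p1:(2,3)->(2,4) | p2:(2,0)->(3,0) | p3:(4,4)->(3,4)
Step 3: p0:escaped | p1:(2,4)->(2,5)->EXIT | p2:(3,0)->(4,0)->EXIT | p3:(3,4)->(2,4)
Step 4: p0:escaped | p1:escaped | p2:escaped | p3:(2,4)->(2,5)->EXIT
Exit steps: [1, 3, 3, 4]
First to escape: p0 at step 1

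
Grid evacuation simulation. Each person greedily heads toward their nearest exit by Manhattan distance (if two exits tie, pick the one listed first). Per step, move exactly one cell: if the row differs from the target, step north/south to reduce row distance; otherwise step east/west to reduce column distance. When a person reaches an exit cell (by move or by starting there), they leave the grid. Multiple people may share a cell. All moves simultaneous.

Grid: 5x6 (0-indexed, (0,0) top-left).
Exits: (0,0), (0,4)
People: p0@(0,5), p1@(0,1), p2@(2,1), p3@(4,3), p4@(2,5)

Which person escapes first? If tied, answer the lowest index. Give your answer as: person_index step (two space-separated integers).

Step 1: p0:(0,5)->(0,4)->EXIT | p1:(0,1)->(0,0)->EXIT | p2:(2,1)->(1,1) | p3:(4,3)->(3,3) | p4:(2,5)->(1,5)
Step 2: p0:escaped | p1:escaped | p2:(1,1)->(0,1) | p3:(3,3)->(2,3) | p4:(1,5)->(0,5)
Step 3: p0:escaped | p1:escaped | p2:(0,1)->(0,0)->EXIT | p3:(2,3)->(1,3) | p4:(0,5)->(0,4)->EXIT
Step 4: p0:escaped | p1:escaped | p2:escaped | p3:(1,3)->(0,3) | p4:escaped
Step 5: p0:escaped | p1:escaped | p2:escaped | p3:(0,3)->(0,4)->EXIT | p4:escaped
Exit steps: [1, 1, 3, 5, 3]
First to escape: p0 at step 1

Answer: 0 1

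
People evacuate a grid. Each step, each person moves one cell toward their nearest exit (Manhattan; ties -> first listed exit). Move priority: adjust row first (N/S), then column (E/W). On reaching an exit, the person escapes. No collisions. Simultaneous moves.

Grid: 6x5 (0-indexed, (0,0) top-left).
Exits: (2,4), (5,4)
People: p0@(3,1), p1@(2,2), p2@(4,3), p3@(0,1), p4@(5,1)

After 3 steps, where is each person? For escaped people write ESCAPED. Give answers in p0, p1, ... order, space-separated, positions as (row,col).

Step 1: p0:(3,1)->(2,1) | p1:(2,2)->(2,3) | p2:(4,3)->(5,3) | p3:(0,1)->(1,1) | p4:(5,1)->(5,2)
Step 2: p0:(2,1)->(2,2) | p1:(2,3)->(2,4)->EXIT | p2:(5,3)->(5,4)->EXIT | p3:(1,1)->(2,1) | p4:(5,2)->(5,3)
Step 3: p0:(2,2)->(2,3) | p1:escaped | p2:escaped | p3:(2,1)->(2,2) | p4:(5,3)->(5,4)->EXIT

(2,3) ESCAPED ESCAPED (2,2) ESCAPED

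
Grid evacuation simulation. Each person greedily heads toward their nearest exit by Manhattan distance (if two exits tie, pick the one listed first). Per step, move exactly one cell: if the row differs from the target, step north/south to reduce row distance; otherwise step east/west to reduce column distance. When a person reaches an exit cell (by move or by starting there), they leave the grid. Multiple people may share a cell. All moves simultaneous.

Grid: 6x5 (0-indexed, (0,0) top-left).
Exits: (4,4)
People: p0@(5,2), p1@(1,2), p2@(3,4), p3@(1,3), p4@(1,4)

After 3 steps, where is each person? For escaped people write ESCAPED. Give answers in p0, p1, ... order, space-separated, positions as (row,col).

Step 1: p0:(5,2)->(4,2) | p1:(1,2)->(2,2) | p2:(3,4)->(4,4)->EXIT | p3:(1,3)->(2,3) | p4:(1,4)->(2,4)
Step 2: p0:(4,2)->(4,3) | p1:(2,2)->(3,2) | p2:escaped | p3:(2,3)->(3,3) | p4:(2,4)->(3,4)
Step 3: p0:(4,3)->(4,4)->EXIT | p1:(3,2)->(4,2) | p2:escaped | p3:(3,3)->(4,3) | p4:(3,4)->(4,4)->EXIT

ESCAPED (4,2) ESCAPED (4,3) ESCAPED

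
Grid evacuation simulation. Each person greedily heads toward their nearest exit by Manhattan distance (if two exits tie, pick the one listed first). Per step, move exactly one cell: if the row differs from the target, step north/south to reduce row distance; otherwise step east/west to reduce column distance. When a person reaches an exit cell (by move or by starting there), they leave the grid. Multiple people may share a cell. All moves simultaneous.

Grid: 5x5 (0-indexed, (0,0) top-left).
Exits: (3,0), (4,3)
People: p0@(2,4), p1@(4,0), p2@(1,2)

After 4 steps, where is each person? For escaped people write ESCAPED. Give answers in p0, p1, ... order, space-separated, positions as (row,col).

Step 1: p0:(2,4)->(3,4) | p1:(4,0)->(3,0)->EXIT | p2:(1,2)->(2,2)
Step 2: p0:(3,4)->(4,4) | p1:escaped | p2:(2,2)->(3,2)
Step 3: p0:(4,4)->(4,3)->EXIT | p1:escaped | p2:(3,2)->(3,1)
Step 4: p0:escaped | p1:escaped | p2:(3,1)->(3,0)->EXIT

ESCAPED ESCAPED ESCAPED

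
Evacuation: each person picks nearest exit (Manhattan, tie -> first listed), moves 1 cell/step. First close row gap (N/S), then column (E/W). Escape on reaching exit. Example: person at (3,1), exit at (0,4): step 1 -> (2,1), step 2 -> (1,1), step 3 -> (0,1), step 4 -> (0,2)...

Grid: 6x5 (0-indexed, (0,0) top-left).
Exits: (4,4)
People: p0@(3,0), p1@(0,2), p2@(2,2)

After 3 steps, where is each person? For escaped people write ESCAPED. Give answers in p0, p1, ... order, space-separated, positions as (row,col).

Step 1: p0:(3,0)->(4,0) | p1:(0,2)->(1,2) | p2:(2,2)->(3,2)
Step 2: p0:(4,0)->(4,1) | p1:(1,2)->(2,2) | p2:(3,2)->(4,2)
Step 3: p0:(4,1)->(4,2) | p1:(2,2)->(3,2) | p2:(4,2)->(4,3)

(4,2) (3,2) (4,3)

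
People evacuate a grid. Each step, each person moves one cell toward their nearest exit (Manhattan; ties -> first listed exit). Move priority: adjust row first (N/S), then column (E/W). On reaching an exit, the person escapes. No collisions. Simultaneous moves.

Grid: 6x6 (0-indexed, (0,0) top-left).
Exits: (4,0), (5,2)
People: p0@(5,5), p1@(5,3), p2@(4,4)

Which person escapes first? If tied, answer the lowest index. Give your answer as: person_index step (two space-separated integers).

Answer: 1 1

Derivation:
Step 1: p0:(5,5)->(5,4) | p1:(5,3)->(5,2)->EXIT | p2:(4,4)->(5,4)
Step 2: p0:(5,4)->(5,3) | p1:escaped | p2:(5,4)->(5,3)
Step 3: p0:(5,3)->(5,2)->EXIT | p1:escaped | p2:(5,3)->(5,2)->EXIT
Exit steps: [3, 1, 3]
First to escape: p1 at step 1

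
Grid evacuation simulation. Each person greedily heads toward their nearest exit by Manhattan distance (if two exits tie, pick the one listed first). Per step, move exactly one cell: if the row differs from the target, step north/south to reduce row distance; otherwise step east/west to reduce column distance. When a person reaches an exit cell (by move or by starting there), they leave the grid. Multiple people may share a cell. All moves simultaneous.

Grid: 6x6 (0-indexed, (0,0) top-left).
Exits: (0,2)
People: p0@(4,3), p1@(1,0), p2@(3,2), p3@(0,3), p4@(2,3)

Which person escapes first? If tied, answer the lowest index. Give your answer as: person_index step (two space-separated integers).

Answer: 3 1

Derivation:
Step 1: p0:(4,3)->(3,3) | p1:(1,0)->(0,0) | p2:(3,2)->(2,2) | p3:(0,3)->(0,2)->EXIT | p4:(2,3)->(1,3)
Step 2: p0:(3,3)->(2,3) | p1:(0,0)->(0,1) | p2:(2,2)->(1,2) | p3:escaped | p4:(1,3)->(0,3)
Step 3: p0:(2,3)->(1,3) | p1:(0,1)->(0,2)->EXIT | p2:(1,2)->(0,2)->EXIT | p3:escaped | p4:(0,3)->(0,2)->EXIT
Step 4: p0:(1,3)->(0,3) | p1:escaped | p2:escaped | p3:escaped | p4:escaped
Step 5: p0:(0,3)->(0,2)->EXIT | p1:escaped | p2:escaped | p3:escaped | p4:escaped
Exit steps: [5, 3, 3, 1, 3]
First to escape: p3 at step 1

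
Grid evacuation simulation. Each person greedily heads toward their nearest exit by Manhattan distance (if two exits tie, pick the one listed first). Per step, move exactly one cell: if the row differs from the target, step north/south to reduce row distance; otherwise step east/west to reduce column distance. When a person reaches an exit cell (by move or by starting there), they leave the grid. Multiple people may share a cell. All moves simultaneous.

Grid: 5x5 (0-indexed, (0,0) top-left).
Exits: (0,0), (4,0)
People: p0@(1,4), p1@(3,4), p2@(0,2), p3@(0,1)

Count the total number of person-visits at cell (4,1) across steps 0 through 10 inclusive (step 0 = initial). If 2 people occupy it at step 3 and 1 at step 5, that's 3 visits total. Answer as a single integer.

Answer: 1

Derivation:
Step 0: p0@(1,4) p1@(3,4) p2@(0,2) p3@(0,1) -> at (4,1): 0 [-], cum=0
Step 1: p0@(0,4) p1@(4,4) p2@(0,1) p3@ESC -> at (4,1): 0 [-], cum=0
Step 2: p0@(0,3) p1@(4,3) p2@ESC p3@ESC -> at (4,1): 0 [-], cum=0
Step 3: p0@(0,2) p1@(4,2) p2@ESC p3@ESC -> at (4,1): 0 [-], cum=0
Step 4: p0@(0,1) p1@(4,1) p2@ESC p3@ESC -> at (4,1): 1 [p1], cum=1
Step 5: p0@ESC p1@ESC p2@ESC p3@ESC -> at (4,1): 0 [-], cum=1
Total visits = 1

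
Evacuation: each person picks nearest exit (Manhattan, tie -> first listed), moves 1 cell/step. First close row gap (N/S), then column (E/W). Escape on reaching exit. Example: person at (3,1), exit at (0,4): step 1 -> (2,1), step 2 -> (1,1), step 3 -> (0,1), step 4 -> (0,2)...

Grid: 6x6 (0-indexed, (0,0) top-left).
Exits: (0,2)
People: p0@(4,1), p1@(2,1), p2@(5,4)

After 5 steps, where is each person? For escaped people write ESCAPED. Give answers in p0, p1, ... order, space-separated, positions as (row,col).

Step 1: p0:(4,1)->(3,1) | p1:(2,1)->(1,1) | p2:(5,4)->(4,4)
Step 2: p0:(3,1)->(2,1) | p1:(1,1)->(0,1) | p2:(4,4)->(3,4)
Step 3: p0:(2,1)->(1,1) | p1:(0,1)->(0,2)->EXIT | p2:(3,4)->(2,4)
Step 4: p0:(1,1)->(0,1) | p1:escaped | p2:(2,4)->(1,4)
Step 5: p0:(0,1)->(0,2)->EXIT | p1:escaped | p2:(1,4)->(0,4)

ESCAPED ESCAPED (0,4)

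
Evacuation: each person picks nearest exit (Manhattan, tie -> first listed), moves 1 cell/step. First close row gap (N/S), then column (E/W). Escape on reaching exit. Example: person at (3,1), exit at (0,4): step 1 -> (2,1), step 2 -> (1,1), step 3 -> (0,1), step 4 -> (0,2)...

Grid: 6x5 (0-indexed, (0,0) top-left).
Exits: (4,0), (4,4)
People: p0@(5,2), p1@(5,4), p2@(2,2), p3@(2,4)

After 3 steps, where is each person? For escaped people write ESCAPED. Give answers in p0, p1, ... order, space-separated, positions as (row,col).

Step 1: p0:(5,2)->(4,2) | p1:(5,4)->(4,4)->EXIT | p2:(2,2)->(3,2) | p3:(2,4)->(3,4)
Step 2: p0:(4,2)->(4,1) | p1:escaped | p2:(3,2)->(4,2) | p3:(3,4)->(4,4)->EXIT
Step 3: p0:(4,1)->(4,0)->EXIT | p1:escaped | p2:(4,2)->(4,1) | p3:escaped

ESCAPED ESCAPED (4,1) ESCAPED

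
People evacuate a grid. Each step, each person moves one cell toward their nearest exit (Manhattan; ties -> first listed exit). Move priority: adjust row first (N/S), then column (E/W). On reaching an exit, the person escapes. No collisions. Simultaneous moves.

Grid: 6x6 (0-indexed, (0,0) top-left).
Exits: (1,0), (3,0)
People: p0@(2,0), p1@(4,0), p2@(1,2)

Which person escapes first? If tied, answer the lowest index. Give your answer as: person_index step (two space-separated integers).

Answer: 0 1

Derivation:
Step 1: p0:(2,0)->(1,0)->EXIT | p1:(4,0)->(3,0)->EXIT | p2:(1,2)->(1,1)
Step 2: p0:escaped | p1:escaped | p2:(1,1)->(1,0)->EXIT
Exit steps: [1, 1, 2]
First to escape: p0 at step 1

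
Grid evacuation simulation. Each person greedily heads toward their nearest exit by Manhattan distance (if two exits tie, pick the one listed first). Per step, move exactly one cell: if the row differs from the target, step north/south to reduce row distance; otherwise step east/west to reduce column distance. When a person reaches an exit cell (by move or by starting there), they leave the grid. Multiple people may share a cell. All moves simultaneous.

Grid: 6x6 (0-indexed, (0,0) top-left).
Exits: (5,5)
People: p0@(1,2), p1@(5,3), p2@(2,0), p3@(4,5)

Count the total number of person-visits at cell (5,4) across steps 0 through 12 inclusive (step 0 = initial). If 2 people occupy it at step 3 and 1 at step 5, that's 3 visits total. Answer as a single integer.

Step 0: p0@(1,2) p1@(5,3) p2@(2,0) p3@(4,5) -> at (5,4): 0 [-], cum=0
Step 1: p0@(2,2) p1@(5,4) p2@(3,0) p3@ESC -> at (5,4): 1 [p1], cum=1
Step 2: p0@(3,2) p1@ESC p2@(4,0) p3@ESC -> at (5,4): 0 [-], cum=1
Step 3: p0@(4,2) p1@ESC p2@(5,0) p3@ESC -> at (5,4): 0 [-], cum=1
Step 4: p0@(5,2) p1@ESC p2@(5,1) p3@ESC -> at (5,4): 0 [-], cum=1
Step 5: p0@(5,3) p1@ESC p2@(5,2) p3@ESC -> at (5,4): 0 [-], cum=1
Step 6: p0@(5,4) p1@ESC p2@(5,3) p3@ESC -> at (5,4): 1 [p0], cum=2
Step 7: p0@ESC p1@ESC p2@(5,4) p3@ESC -> at (5,4): 1 [p2], cum=3
Step 8: p0@ESC p1@ESC p2@ESC p3@ESC -> at (5,4): 0 [-], cum=3
Total visits = 3

Answer: 3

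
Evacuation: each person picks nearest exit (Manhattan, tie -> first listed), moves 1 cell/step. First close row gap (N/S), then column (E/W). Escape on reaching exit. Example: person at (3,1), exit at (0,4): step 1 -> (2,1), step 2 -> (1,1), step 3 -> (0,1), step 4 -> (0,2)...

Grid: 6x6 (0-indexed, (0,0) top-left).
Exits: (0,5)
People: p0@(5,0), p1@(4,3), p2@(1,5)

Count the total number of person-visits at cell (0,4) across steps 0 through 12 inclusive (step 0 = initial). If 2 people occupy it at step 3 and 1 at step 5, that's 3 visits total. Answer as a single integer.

Step 0: p0@(5,0) p1@(4,3) p2@(1,5) -> at (0,4): 0 [-], cum=0
Step 1: p0@(4,0) p1@(3,3) p2@ESC -> at (0,4): 0 [-], cum=0
Step 2: p0@(3,0) p1@(2,3) p2@ESC -> at (0,4): 0 [-], cum=0
Step 3: p0@(2,0) p1@(1,3) p2@ESC -> at (0,4): 0 [-], cum=0
Step 4: p0@(1,0) p1@(0,3) p2@ESC -> at (0,4): 0 [-], cum=0
Step 5: p0@(0,0) p1@(0,4) p2@ESC -> at (0,4): 1 [p1], cum=1
Step 6: p0@(0,1) p1@ESC p2@ESC -> at (0,4): 0 [-], cum=1
Step 7: p0@(0,2) p1@ESC p2@ESC -> at (0,4): 0 [-], cum=1
Step 8: p0@(0,3) p1@ESC p2@ESC -> at (0,4): 0 [-], cum=1
Step 9: p0@(0,4) p1@ESC p2@ESC -> at (0,4): 1 [p0], cum=2
Step 10: p0@ESC p1@ESC p2@ESC -> at (0,4): 0 [-], cum=2
Total visits = 2

Answer: 2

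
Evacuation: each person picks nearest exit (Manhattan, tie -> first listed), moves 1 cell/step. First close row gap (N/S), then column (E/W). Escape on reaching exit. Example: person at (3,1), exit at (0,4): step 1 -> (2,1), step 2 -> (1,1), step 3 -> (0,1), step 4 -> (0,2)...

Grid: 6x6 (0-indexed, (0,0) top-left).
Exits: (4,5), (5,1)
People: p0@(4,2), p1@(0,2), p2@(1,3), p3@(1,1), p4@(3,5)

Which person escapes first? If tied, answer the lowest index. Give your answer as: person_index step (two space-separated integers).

Step 1: p0:(4,2)->(5,2) | p1:(0,2)->(1,2) | p2:(1,3)->(2,3) | p3:(1,1)->(2,1) | p4:(3,5)->(4,5)->EXIT
Step 2: p0:(5,2)->(5,1)->EXIT | p1:(1,2)->(2,2) | p2:(2,3)->(3,3) | p3:(2,1)->(3,1) | p4:escaped
Step 3: p0:escaped | p1:(2,2)->(3,2) | p2:(3,3)->(4,3) | p3:(3,1)->(4,1) | p4:escaped
Step 4: p0:escaped | p1:(3,2)->(4,2) | p2:(4,3)->(4,4) | p3:(4,1)->(5,1)->EXIT | p4:escaped
Step 5: p0:escaped | p1:(4,2)->(5,2) | p2:(4,4)->(4,5)->EXIT | p3:escaped | p4:escaped
Step 6: p0:escaped | p1:(5,2)->(5,1)->EXIT | p2:escaped | p3:escaped | p4:escaped
Exit steps: [2, 6, 5, 4, 1]
First to escape: p4 at step 1

Answer: 4 1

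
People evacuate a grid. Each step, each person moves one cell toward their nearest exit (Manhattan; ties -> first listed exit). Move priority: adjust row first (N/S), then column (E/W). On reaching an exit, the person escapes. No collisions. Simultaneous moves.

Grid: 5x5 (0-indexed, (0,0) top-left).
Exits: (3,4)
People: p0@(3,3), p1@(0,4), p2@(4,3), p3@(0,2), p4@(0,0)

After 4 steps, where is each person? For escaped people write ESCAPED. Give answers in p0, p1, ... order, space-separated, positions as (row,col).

Step 1: p0:(3,3)->(3,4)->EXIT | p1:(0,4)->(1,4) | p2:(4,3)->(3,3) | p3:(0,2)->(1,2) | p4:(0,0)->(1,0)
Step 2: p0:escaped | p1:(1,4)->(2,4) | p2:(3,3)->(3,4)->EXIT | p3:(1,2)->(2,2) | p4:(1,0)->(2,0)
Step 3: p0:escaped | p1:(2,4)->(3,4)->EXIT | p2:escaped | p3:(2,2)->(3,2) | p4:(2,0)->(3,0)
Step 4: p0:escaped | p1:escaped | p2:escaped | p3:(3,2)->(3,3) | p4:(3,0)->(3,1)

ESCAPED ESCAPED ESCAPED (3,3) (3,1)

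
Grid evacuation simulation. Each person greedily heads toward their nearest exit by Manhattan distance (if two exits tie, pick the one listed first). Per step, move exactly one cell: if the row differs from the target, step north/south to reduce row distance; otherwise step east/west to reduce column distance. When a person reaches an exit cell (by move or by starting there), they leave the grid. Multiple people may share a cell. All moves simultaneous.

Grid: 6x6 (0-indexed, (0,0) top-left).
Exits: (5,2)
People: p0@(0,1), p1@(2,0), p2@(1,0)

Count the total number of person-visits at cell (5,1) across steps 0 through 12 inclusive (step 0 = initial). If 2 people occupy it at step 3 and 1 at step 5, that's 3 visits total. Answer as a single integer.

Step 0: p0@(0,1) p1@(2,0) p2@(1,0) -> at (5,1): 0 [-], cum=0
Step 1: p0@(1,1) p1@(3,0) p2@(2,0) -> at (5,1): 0 [-], cum=0
Step 2: p0@(2,1) p1@(4,0) p2@(3,0) -> at (5,1): 0 [-], cum=0
Step 3: p0@(3,1) p1@(5,0) p2@(4,0) -> at (5,1): 0 [-], cum=0
Step 4: p0@(4,1) p1@(5,1) p2@(5,0) -> at (5,1): 1 [p1], cum=1
Step 5: p0@(5,1) p1@ESC p2@(5,1) -> at (5,1): 2 [p0,p2], cum=3
Step 6: p0@ESC p1@ESC p2@ESC -> at (5,1): 0 [-], cum=3
Total visits = 3

Answer: 3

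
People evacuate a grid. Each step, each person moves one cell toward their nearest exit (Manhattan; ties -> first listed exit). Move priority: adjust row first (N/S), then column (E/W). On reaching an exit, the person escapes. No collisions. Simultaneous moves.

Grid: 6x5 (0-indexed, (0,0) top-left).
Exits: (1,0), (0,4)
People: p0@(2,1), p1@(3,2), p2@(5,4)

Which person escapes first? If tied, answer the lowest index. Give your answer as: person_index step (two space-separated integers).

Answer: 0 2

Derivation:
Step 1: p0:(2,1)->(1,1) | p1:(3,2)->(2,2) | p2:(5,4)->(4,4)
Step 2: p0:(1,1)->(1,0)->EXIT | p1:(2,2)->(1,2) | p2:(4,4)->(3,4)
Step 3: p0:escaped | p1:(1,2)->(1,1) | p2:(3,4)->(2,4)
Step 4: p0:escaped | p1:(1,1)->(1,0)->EXIT | p2:(2,4)->(1,4)
Step 5: p0:escaped | p1:escaped | p2:(1,4)->(0,4)->EXIT
Exit steps: [2, 4, 5]
First to escape: p0 at step 2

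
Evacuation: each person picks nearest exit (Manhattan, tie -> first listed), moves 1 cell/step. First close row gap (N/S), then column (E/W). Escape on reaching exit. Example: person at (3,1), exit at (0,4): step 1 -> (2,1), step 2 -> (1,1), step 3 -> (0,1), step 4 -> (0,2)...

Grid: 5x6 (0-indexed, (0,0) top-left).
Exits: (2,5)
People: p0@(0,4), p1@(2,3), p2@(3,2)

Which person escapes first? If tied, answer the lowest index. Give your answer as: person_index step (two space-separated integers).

Answer: 1 2

Derivation:
Step 1: p0:(0,4)->(1,4) | p1:(2,3)->(2,4) | p2:(3,2)->(2,2)
Step 2: p0:(1,4)->(2,4) | p1:(2,4)->(2,5)->EXIT | p2:(2,2)->(2,3)
Step 3: p0:(2,4)->(2,5)->EXIT | p1:escaped | p2:(2,3)->(2,4)
Step 4: p0:escaped | p1:escaped | p2:(2,4)->(2,5)->EXIT
Exit steps: [3, 2, 4]
First to escape: p1 at step 2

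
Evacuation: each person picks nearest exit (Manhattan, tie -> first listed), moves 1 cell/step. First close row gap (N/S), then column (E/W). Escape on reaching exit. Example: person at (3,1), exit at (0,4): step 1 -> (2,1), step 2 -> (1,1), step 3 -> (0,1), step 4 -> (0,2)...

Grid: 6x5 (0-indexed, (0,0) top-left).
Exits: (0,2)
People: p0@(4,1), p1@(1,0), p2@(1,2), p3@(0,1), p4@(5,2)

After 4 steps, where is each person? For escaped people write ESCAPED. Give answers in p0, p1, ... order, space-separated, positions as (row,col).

Step 1: p0:(4,1)->(3,1) | p1:(1,0)->(0,0) | p2:(1,2)->(0,2)->EXIT | p3:(0,1)->(0,2)->EXIT | p4:(5,2)->(4,2)
Step 2: p0:(3,1)->(2,1) | p1:(0,0)->(0,1) | p2:escaped | p3:escaped | p4:(4,2)->(3,2)
Step 3: p0:(2,1)->(1,1) | p1:(0,1)->(0,2)->EXIT | p2:escaped | p3:escaped | p4:(3,2)->(2,2)
Step 4: p0:(1,1)->(0,1) | p1:escaped | p2:escaped | p3:escaped | p4:(2,2)->(1,2)

(0,1) ESCAPED ESCAPED ESCAPED (1,2)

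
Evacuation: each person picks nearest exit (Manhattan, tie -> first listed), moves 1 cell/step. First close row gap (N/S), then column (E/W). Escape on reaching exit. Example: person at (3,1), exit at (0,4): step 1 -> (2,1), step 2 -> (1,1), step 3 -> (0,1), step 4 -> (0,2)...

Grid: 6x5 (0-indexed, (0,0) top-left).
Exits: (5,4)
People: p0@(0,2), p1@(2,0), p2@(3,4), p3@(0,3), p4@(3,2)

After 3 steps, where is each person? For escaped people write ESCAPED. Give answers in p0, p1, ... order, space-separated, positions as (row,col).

Step 1: p0:(0,2)->(1,2) | p1:(2,0)->(3,0) | p2:(3,4)->(4,4) | p3:(0,3)->(1,3) | p4:(3,2)->(4,2)
Step 2: p0:(1,2)->(2,2) | p1:(3,0)->(4,0) | p2:(4,4)->(5,4)->EXIT | p3:(1,3)->(2,3) | p4:(4,2)->(5,2)
Step 3: p0:(2,2)->(3,2) | p1:(4,0)->(5,0) | p2:escaped | p3:(2,3)->(3,3) | p4:(5,2)->(5,3)

(3,2) (5,0) ESCAPED (3,3) (5,3)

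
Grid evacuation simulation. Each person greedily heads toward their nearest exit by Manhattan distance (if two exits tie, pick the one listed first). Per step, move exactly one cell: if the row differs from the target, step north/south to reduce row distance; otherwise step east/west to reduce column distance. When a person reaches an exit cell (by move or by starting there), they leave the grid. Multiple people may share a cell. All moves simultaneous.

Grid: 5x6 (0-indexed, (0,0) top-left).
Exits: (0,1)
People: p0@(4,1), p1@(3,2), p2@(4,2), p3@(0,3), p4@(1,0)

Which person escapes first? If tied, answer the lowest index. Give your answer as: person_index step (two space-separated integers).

Answer: 3 2

Derivation:
Step 1: p0:(4,1)->(3,1) | p1:(3,2)->(2,2) | p2:(4,2)->(3,2) | p3:(0,3)->(0,2) | p4:(1,0)->(0,0)
Step 2: p0:(3,1)->(2,1) | p1:(2,2)->(1,2) | p2:(3,2)->(2,2) | p3:(0,2)->(0,1)->EXIT | p4:(0,0)->(0,1)->EXIT
Step 3: p0:(2,1)->(1,1) | p1:(1,2)->(0,2) | p2:(2,2)->(1,2) | p3:escaped | p4:escaped
Step 4: p0:(1,1)->(0,1)->EXIT | p1:(0,2)->(0,1)->EXIT | p2:(1,2)->(0,2) | p3:escaped | p4:escaped
Step 5: p0:escaped | p1:escaped | p2:(0,2)->(0,1)->EXIT | p3:escaped | p4:escaped
Exit steps: [4, 4, 5, 2, 2]
First to escape: p3 at step 2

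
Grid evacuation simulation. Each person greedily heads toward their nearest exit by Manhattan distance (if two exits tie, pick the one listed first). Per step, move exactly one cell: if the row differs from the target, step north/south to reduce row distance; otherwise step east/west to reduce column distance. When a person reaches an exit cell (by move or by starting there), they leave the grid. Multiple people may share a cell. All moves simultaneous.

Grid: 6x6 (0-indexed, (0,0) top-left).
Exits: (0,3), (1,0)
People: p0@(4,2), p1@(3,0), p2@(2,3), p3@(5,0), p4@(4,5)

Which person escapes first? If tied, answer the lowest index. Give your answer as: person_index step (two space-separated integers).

Step 1: p0:(4,2)->(3,2) | p1:(3,0)->(2,0) | p2:(2,3)->(1,3) | p3:(5,0)->(4,0) | p4:(4,5)->(3,5)
Step 2: p0:(3,2)->(2,2) | p1:(2,0)->(1,0)->EXIT | p2:(1,3)->(0,3)->EXIT | p3:(4,0)->(3,0) | p4:(3,5)->(2,5)
Step 3: p0:(2,2)->(1,2) | p1:escaped | p2:escaped | p3:(3,0)->(2,0) | p4:(2,5)->(1,5)
Step 4: p0:(1,2)->(0,2) | p1:escaped | p2:escaped | p3:(2,0)->(1,0)->EXIT | p4:(1,5)->(0,5)
Step 5: p0:(0,2)->(0,3)->EXIT | p1:escaped | p2:escaped | p3:escaped | p4:(0,5)->(0,4)
Step 6: p0:escaped | p1:escaped | p2:escaped | p3:escaped | p4:(0,4)->(0,3)->EXIT
Exit steps: [5, 2, 2, 4, 6]
First to escape: p1 at step 2

Answer: 1 2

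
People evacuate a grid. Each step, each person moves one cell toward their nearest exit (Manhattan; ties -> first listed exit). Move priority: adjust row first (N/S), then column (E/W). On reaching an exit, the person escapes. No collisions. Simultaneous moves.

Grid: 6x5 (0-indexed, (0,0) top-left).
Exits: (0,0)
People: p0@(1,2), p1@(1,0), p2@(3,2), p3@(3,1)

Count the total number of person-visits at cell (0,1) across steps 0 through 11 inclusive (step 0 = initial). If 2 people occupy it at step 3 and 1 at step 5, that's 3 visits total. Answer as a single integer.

Step 0: p0@(1,2) p1@(1,0) p2@(3,2) p3@(3,1) -> at (0,1): 0 [-], cum=0
Step 1: p0@(0,2) p1@ESC p2@(2,2) p3@(2,1) -> at (0,1): 0 [-], cum=0
Step 2: p0@(0,1) p1@ESC p2@(1,2) p3@(1,1) -> at (0,1): 1 [p0], cum=1
Step 3: p0@ESC p1@ESC p2@(0,2) p3@(0,1) -> at (0,1): 1 [p3], cum=2
Step 4: p0@ESC p1@ESC p2@(0,1) p3@ESC -> at (0,1): 1 [p2], cum=3
Step 5: p0@ESC p1@ESC p2@ESC p3@ESC -> at (0,1): 0 [-], cum=3
Total visits = 3

Answer: 3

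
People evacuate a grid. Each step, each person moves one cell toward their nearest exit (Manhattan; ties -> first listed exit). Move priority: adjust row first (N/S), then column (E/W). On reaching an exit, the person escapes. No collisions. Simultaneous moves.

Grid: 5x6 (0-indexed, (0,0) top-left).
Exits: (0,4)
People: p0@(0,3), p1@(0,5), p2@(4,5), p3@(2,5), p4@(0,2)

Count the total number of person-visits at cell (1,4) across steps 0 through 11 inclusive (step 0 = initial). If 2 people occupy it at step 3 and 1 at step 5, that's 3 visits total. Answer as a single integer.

Step 0: p0@(0,3) p1@(0,5) p2@(4,5) p3@(2,5) p4@(0,2) -> at (1,4): 0 [-], cum=0
Step 1: p0@ESC p1@ESC p2@(3,5) p3@(1,5) p4@(0,3) -> at (1,4): 0 [-], cum=0
Step 2: p0@ESC p1@ESC p2@(2,5) p3@(0,5) p4@ESC -> at (1,4): 0 [-], cum=0
Step 3: p0@ESC p1@ESC p2@(1,5) p3@ESC p4@ESC -> at (1,4): 0 [-], cum=0
Step 4: p0@ESC p1@ESC p2@(0,5) p3@ESC p4@ESC -> at (1,4): 0 [-], cum=0
Step 5: p0@ESC p1@ESC p2@ESC p3@ESC p4@ESC -> at (1,4): 0 [-], cum=0
Total visits = 0

Answer: 0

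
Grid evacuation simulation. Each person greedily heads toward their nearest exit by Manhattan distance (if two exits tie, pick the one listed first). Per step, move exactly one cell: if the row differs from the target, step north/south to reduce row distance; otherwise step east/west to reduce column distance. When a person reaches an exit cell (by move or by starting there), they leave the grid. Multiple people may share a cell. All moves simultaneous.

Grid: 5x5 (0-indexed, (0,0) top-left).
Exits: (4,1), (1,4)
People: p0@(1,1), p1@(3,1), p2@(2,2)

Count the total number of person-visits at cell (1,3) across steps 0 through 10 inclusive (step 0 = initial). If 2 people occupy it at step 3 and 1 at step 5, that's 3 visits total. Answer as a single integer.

Step 0: p0@(1,1) p1@(3,1) p2@(2,2) -> at (1,3): 0 [-], cum=0
Step 1: p0@(2,1) p1@ESC p2@(3,2) -> at (1,3): 0 [-], cum=0
Step 2: p0@(3,1) p1@ESC p2@(4,2) -> at (1,3): 0 [-], cum=0
Step 3: p0@ESC p1@ESC p2@ESC -> at (1,3): 0 [-], cum=0
Total visits = 0

Answer: 0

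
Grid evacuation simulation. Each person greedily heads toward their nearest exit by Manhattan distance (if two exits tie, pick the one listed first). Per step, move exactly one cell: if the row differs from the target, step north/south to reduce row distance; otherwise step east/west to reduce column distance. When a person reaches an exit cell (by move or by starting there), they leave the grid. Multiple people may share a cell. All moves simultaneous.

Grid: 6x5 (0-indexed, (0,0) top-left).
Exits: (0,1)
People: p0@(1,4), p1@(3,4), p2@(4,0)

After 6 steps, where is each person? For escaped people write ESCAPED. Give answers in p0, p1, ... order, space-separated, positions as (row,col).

Step 1: p0:(1,4)->(0,4) | p1:(3,4)->(2,4) | p2:(4,0)->(3,0)
Step 2: p0:(0,4)->(0,3) | p1:(2,4)->(1,4) | p2:(3,0)->(2,0)
Step 3: p0:(0,3)->(0,2) | p1:(1,4)->(0,4) | p2:(2,0)->(1,0)
Step 4: p0:(0,2)->(0,1)->EXIT | p1:(0,4)->(0,3) | p2:(1,0)->(0,0)
Step 5: p0:escaped | p1:(0,3)->(0,2) | p2:(0,0)->(0,1)->EXIT
Step 6: p0:escaped | p1:(0,2)->(0,1)->EXIT | p2:escaped

ESCAPED ESCAPED ESCAPED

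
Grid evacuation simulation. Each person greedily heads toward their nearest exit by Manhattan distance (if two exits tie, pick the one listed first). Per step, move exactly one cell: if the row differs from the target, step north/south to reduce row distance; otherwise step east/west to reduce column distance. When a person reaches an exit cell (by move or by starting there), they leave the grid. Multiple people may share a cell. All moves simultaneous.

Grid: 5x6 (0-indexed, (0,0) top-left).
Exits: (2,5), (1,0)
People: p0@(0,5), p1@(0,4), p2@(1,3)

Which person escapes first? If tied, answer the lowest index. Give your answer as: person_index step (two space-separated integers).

Step 1: p0:(0,5)->(1,5) | p1:(0,4)->(1,4) | p2:(1,3)->(2,3)
Step 2: p0:(1,5)->(2,5)->EXIT | p1:(1,4)->(2,4) | p2:(2,3)->(2,4)
Step 3: p0:escaped | p1:(2,4)->(2,5)->EXIT | p2:(2,4)->(2,5)->EXIT
Exit steps: [2, 3, 3]
First to escape: p0 at step 2

Answer: 0 2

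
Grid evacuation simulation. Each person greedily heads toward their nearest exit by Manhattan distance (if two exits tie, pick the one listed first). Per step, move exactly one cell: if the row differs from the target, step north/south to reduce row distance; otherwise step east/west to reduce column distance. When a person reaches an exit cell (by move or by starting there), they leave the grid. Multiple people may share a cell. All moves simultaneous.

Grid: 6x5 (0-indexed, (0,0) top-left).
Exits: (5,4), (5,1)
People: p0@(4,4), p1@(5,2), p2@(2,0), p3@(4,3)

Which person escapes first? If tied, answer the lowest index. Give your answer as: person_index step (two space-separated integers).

Step 1: p0:(4,4)->(5,4)->EXIT | p1:(5,2)->(5,1)->EXIT | p2:(2,0)->(3,0) | p3:(4,3)->(5,3)
Step 2: p0:escaped | p1:escaped | p2:(3,0)->(4,0) | p3:(5,3)->(5,4)->EXIT
Step 3: p0:escaped | p1:escaped | p2:(4,0)->(5,0) | p3:escaped
Step 4: p0:escaped | p1:escaped | p2:(5,0)->(5,1)->EXIT | p3:escaped
Exit steps: [1, 1, 4, 2]
First to escape: p0 at step 1

Answer: 0 1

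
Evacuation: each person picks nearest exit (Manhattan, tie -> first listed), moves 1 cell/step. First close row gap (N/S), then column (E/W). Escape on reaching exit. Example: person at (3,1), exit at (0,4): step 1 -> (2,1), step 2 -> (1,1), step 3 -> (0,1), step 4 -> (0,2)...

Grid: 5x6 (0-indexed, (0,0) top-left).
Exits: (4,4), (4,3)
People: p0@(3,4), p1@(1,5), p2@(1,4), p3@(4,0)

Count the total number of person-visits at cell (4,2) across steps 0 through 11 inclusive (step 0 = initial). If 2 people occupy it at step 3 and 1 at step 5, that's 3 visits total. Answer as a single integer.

Step 0: p0@(3,4) p1@(1,5) p2@(1,4) p3@(4,0) -> at (4,2): 0 [-], cum=0
Step 1: p0@ESC p1@(2,5) p2@(2,4) p3@(4,1) -> at (4,2): 0 [-], cum=0
Step 2: p0@ESC p1@(3,5) p2@(3,4) p3@(4,2) -> at (4,2): 1 [p3], cum=1
Step 3: p0@ESC p1@(4,5) p2@ESC p3@ESC -> at (4,2): 0 [-], cum=1
Step 4: p0@ESC p1@ESC p2@ESC p3@ESC -> at (4,2): 0 [-], cum=1
Total visits = 1

Answer: 1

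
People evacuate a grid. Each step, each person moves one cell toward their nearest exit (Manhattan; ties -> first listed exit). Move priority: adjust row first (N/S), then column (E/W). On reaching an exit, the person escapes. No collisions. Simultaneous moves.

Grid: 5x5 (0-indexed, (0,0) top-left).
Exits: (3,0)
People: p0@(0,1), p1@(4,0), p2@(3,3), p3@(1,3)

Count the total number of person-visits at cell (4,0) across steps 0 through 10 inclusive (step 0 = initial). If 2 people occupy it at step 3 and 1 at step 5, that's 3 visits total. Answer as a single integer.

Answer: 1

Derivation:
Step 0: p0@(0,1) p1@(4,0) p2@(3,3) p3@(1,3) -> at (4,0): 1 [p1], cum=1
Step 1: p0@(1,1) p1@ESC p2@(3,2) p3@(2,3) -> at (4,0): 0 [-], cum=1
Step 2: p0@(2,1) p1@ESC p2@(3,1) p3@(3,3) -> at (4,0): 0 [-], cum=1
Step 3: p0@(3,1) p1@ESC p2@ESC p3@(3,2) -> at (4,0): 0 [-], cum=1
Step 4: p0@ESC p1@ESC p2@ESC p3@(3,1) -> at (4,0): 0 [-], cum=1
Step 5: p0@ESC p1@ESC p2@ESC p3@ESC -> at (4,0): 0 [-], cum=1
Total visits = 1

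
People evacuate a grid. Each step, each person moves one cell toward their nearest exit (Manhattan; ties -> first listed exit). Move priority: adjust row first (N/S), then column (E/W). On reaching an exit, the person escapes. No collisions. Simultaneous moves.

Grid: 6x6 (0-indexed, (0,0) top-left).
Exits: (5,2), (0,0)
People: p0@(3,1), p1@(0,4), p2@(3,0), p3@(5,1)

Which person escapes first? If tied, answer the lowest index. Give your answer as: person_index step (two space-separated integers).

Answer: 3 1

Derivation:
Step 1: p0:(3,1)->(4,1) | p1:(0,4)->(0,3) | p2:(3,0)->(2,0) | p3:(5,1)->(5,2)->EXIT
Step 2: p0:(4,1)->(5,1) | p1:(0,3)->(0,2) | p2:(2,0)->(1,0) | p3:escaped
Step 3: p0:(5,1)->(5,2)->EXIT | p1:(0,2)->(0,1) | p2:(1,0)->(0,0)->EXIT | p3:escaped
Step 4: p0:escaped | p1:(0,1)->(0,0)->EXIT | p2:escaped | p3:escaped
Exit steps: [3, 4, 3, 1]
First to escape: p3 at step 1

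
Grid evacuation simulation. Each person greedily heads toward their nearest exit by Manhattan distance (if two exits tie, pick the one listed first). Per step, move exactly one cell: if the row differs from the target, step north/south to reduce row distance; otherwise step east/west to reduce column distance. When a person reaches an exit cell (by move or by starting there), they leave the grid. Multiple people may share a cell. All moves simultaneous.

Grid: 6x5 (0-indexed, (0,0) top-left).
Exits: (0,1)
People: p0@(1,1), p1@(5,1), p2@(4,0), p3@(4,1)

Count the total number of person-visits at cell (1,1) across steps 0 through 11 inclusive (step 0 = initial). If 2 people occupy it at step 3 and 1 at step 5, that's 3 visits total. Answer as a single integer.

Answer: 3

Derivation:
Step 0: p0@(1,1) p1@(5,1) p2@(4,0) p3@(4,1) -> at (1,1): 1 [p0], cum=1
Step 1: p0@ESC p1@(4,1) p2@(3,0) p3@(3,1) -> at (1,1): 0 [-], cum=1
Step 2: p0@ESC p1@(3,1) p2@(2,0) p3@(2,1) -> at (1,1): 0 [-], cum=1
Step 3: p0@ESC p1@(2,1) p2@(1,0) p3@(1,1) -> at (1,1): 1 [p3], cum=2
Step 4: p0@ESC p1@(1,1) p2@(0,0) p3@ESC -> at (1,1): 1 [p1], cum=3
Step 5: p0@ESC p1@ESC p2@ESC p3@ESC -> at (1,1): 0 [-], cum=3
Total visits = 3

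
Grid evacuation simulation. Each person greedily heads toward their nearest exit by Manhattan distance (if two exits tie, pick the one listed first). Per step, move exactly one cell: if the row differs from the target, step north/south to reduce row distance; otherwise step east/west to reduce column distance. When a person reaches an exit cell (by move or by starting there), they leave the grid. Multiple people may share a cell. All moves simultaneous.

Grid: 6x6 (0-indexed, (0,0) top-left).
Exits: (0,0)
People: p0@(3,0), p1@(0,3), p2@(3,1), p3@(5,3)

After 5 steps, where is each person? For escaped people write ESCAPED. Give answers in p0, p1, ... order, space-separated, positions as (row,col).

Step 1: p0:(3,0)->(2,0) | p1:(0,3)->(0,2) | p2:(3,1)->(2,1) | p3:(5,3)->(4,3)
Step 2: p0:(2,0)->(1,0) | p1:(0,2)->(0,1) | p2:(2,1)->(1,1) | p3:(4,3)->(3,3)
Step 3: p0:(1,0)->(0,0)->EXIT | p1:(0,1)->(0,0)->EXIT | p2:(1,1)->(0,1) | p3:(3,3)->(2,3)
Step 4: p0:escaped | p1:escaped | p2:(0,1)->(0,0)->EXIT | p3:(2,3)->(1,3)
Step 5: p0:escaped | p1:escaped | p2:escaped | p3:(1,3)->(0,3)

ESCAPED ESCAPED ESCAPED (0,3)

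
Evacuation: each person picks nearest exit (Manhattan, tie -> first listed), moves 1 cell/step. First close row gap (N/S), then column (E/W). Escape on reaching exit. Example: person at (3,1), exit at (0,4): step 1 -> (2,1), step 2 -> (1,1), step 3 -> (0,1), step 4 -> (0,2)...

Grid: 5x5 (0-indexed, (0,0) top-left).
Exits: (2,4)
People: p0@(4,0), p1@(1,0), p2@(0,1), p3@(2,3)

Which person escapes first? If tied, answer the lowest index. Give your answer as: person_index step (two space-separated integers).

Step 1: p0:(4,0)->(3,0) | p1:(1,0)->(2,0) | p2:(0,1)->(1,1) | p3:(2,3)->(2,4)->EXIT
Step 2: p0:(3,0)->(2,0) | p1:(2,0)->(2,1) | p2:(1,1)->(2,1) | p3:escaped
Step 3: p0:(2,0)->(2,1) | p1:(2,1)->(2,2) | p2:(2,1)->(2,2) | p3:escaped
Step 4: p0:(2,1)->(2,2) | p1:(2,2)->(2,3) | p2:(2,2)->(2,3) | p3:escaped
Step 5: p0:(2,2)->(2,3) | p1:(2,3)->(2,4)->EXIT | p2:(2,3)->(2,4)->EXIT | p3:escaped
Step 6: p0:(2,3)->(2,4)->EXIT | p1:escaped | p2:escaped | p3:escaped
Exit steps: [6, 5, 5, 1]
First to escape: p3 at step 1

Answer: 3 1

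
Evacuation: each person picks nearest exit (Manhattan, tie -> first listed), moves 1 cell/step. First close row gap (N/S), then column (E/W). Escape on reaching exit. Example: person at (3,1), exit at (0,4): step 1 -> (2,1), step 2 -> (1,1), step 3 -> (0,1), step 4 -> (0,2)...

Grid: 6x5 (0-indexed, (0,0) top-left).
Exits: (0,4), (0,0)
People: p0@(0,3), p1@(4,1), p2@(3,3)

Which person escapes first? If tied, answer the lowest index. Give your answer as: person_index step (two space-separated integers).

Step 1: p0:(0,3)->(0,4)->EXIT | p1:(4,1)->(3,1) | p2:(3,3)->(2,3)
Step 2: p0:escaped | p1:(3,1)->(2,1) | p2:(2,3)->(1,3)
Step 3: p0:escaped | p1:(2,1)->(1,1) | p2:(1,3)->(0,3)
Step 4: p0:escaped | p1:(1,1)->(0,1) | p2:(0,3)->(0,4)->EXIT
Step 5: p0:escaped | p1:(0,1)->(0,0)->EXIT | p2:escaped
Exit steps: [1, 5, 4]
First to escape: p0 at step 1

Answer: 0 1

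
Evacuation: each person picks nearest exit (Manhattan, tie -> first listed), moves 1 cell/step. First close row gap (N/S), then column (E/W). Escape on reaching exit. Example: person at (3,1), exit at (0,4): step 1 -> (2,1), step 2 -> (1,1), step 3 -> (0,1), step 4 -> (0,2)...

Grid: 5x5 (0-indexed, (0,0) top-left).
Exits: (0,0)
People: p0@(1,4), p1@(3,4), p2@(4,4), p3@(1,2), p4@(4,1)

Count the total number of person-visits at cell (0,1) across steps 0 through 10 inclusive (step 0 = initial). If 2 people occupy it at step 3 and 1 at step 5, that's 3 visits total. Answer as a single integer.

Answer: 5

Derivation:
Step 0: p0@(1,4) p1@(3,4) p2@(4,4) p3@(1,2) p4@(4,1) -> at (0,1): 0 [-], cum=0
Step 1: p0@(0,4) p1@(2,4) p2@(3,4) p3@(0,2) p4@(3,1) -> at (0,1): 0 [-], cum=0
Step 2: p0@(0,3) p1@(1,4) p2@(2,4) p3@(0,1) p4@(2,1) -> at (0,1): 1 [p3], cum=1
Step 3: p0@(0,2) p1@(0,4) p2@(1,4) p3@ESC p4@(1,1) -> at (0,1): 0 [-], cum=1
Step 4: p0@(0,1) p1@(0,3) p2@(0,4) p3@ESC p4@(0,1) -> at (0,1): 2 [p0,p4], cum=3
Step 5: p0@ESC p1@(0,2) p2@(0,3) p3@ESC p4@ESC -> at (0,1): 0 [-], cum=3
Step 6: p0@ESC p1@(0,1) p2@(0,2) p3@ESC p4@ESC -> at (0,1): 1 [p1], cum=4
Step 7: p0@ESC p1@ESC p2@(0,1) p3@ESC p4@ESC -> at (0,1): 1 [p2], cum=5
Step 8: p0@ESC p1@ESC p2@ESC p3@ESC p4@ESC -> at (0,1): 0 [-], cum=5
Total visits = 5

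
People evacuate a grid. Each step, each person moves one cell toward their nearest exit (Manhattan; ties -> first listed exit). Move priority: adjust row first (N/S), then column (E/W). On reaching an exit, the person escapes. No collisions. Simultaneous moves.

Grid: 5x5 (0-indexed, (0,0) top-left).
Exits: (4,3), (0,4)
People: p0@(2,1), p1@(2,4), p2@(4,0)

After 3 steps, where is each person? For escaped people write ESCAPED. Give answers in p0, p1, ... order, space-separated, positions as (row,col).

Step 1: p0:(2,1)->(3,1) | p1:(2,4)->(1,4) | p2:(4,0)->(4,1)
Step 2: p0:(3,1)->(4,1) | p1:(1,4)->(0,4)->EXIT | p2:(4,1)->(4,2)
Step 3: p0:(4,1)->(4,2) | p1:escaped | p2:(4,2)->(4,3)->EXIT

(4,2) ESCAPED ESCAPED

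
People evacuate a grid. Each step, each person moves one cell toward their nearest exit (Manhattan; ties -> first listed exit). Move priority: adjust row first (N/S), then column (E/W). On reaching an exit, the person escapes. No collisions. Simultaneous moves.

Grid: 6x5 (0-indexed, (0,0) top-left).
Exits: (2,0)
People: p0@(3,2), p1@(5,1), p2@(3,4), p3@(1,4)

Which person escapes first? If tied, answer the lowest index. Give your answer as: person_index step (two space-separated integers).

Step 1: p0:(3,2)->(2,2) | p1:(5,1)->(4,1) | p2:(3,4)->(2,4) | p3:(1,4)->(2,4)
Step 2: p0:(2,2)->(2,1) | p1:(4,1)->(3,1) | p2:(2,4)->(2,3) | p3:(2,4)->(2,3)
Step 3: p0:(2,1)->(2,0)->EXIT | p1:(3,1)->(2,1) | p2:(2,3)->(2,2) | p3:(2,3)->(2,2)
Step 4: p0:escaped | p1:(2,1)->(2,0)->EXIT | p2:(2,2)->(2,1) | p3:(2,2)->(2,1)
Step 5: p0:escaped | p1:escaped | p2:(2,1)->(2,0)->EXIT | p3:(2,1)->(2,0)->EXIT
Exit steps: [3, 4, 5, 5]
First to escape: p0 at step 3

Answer: 0 3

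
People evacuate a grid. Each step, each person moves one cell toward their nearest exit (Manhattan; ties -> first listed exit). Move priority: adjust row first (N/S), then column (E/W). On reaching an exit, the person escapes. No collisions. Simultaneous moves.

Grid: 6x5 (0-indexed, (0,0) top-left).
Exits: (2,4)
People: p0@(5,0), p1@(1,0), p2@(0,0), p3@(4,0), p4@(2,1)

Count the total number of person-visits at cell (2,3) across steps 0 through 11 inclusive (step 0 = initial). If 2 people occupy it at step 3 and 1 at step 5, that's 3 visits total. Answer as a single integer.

Step 0: p0@(5,0) p1@(1,0) p2@(0,0) p3@(4,0) p4@(2,1) -> at (2,3): 0 [-], cum=0
Step 1: p0@(4,0) p1@(2,0) p2@(1,0) p3@(3,0) p4@(2,2) -> at (2,3): 0 [-], cum=0
Step 2: p0@(3,0) p1@(2,1) p2@(2,0) p3@(2,0) p4@(2,3) -> at (2,3): 1 [p4], cum=1
Step 3: p0@(2,0) p1@(2,2) p2@(2,1) p3@(2,1) p4@ESC -> at (2,3): 0 [-], cum=1
Step 4: p0@(2,1) p1@(2,3) p2@(2,2) p3@(2,2) p4@ESC -> at (2,3): 1 [p1], cum=2
Step 5: p0@(2,2) p1@ESC p2@(2,3) p3@(2,3) p4@ESC -> at (2,3): 2 [p2,p3], cum=4
Step 6: p0@(2,3) p1@ESC p2@ESC p3@ESC p4@ESC -> at (2,3): 1 [p0], cum=5
Step 7: p0@ESC p1@ESC p2@ESC p3@ESC p4@ESC -> at (2,3): 0 [-], cum=5
Total visits = 5

Answer: 5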